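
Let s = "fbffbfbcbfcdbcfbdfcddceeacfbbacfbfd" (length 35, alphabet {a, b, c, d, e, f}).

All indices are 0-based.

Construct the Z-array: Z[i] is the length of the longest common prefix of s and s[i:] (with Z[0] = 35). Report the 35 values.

[35, 0, 1, 3, 0, 2, 0, 0, 0, 1, 0, 0, 0, 0, 2, 0, 0, 1, 0, 0, 0, 0, 0, 0, 0, 0, 2, 0, 0, 0, 0, 3, 0, 1, 0]

Z[0]=35
i=1: outside box; Z[1]=0
i=2: outside box; Z[2]=1 grow→box=[2,3)
i=3: outside box; Z[3]=3 grow→box=[3,6)
i=4: min(r-i=2, Z[1]=0)=0; Z[4]=0
i=5: min(r-i=1, Z[2]=1)=1; Z[5]=2 grow→box=[5,7)
i=6: min(r-i=1, Z[1]=0)=0; Z[6]=0
i=7: outside box; Z[7]=0
i=8: outside box; Z[8]=0
i=9: outside box; Z[9]=1 grow→box=[9,10)
i=10: outside box; Z[10]=0
i=11: outside box; Z[11]=0
i=12: outside box; Z[12]=0
i=13: outside box; Z[13]=0
i=14: outside box; Z[14]=2 grow→box=[14,16)
i=15: min(r-i=1, Z[1]=0)=0; Z[15]=0
i=16: outside box; Z[16]=0
i=17: outside box; Z[17]=1 grow→box=[17,18)
i=18: outside box; Z[18]=0
i=19: outside box; Z[19]=0
i=20: outside box; Z[20]=0
i=21: outside box; Z[21]=0
i=22: outside box; Z[22]=0
i=23: outside box; Z[23]=0
i=24: outside box; Z[24]=0
i=25: outside box; Z[25]=0
i=26: outside box; Z[26]=2 grow→box=[26,28)
i=27: min(r-i=1, Z[1]=0)=0; Z[27]=0
i=28: outside box; Z[28]=0
i=29: outside box; Z[29]=0
i=30: outside box; Z[30]=0
i=31: outside box; Z[31]=3 grow→box=[31,34)
i=32: min(r-i=2, Z[1]=0)=0; Z[32]=0
i=33: min(r-i=1, Z[2]=1)=1; Z[33]=1
i=34: outside box; Z[34]=0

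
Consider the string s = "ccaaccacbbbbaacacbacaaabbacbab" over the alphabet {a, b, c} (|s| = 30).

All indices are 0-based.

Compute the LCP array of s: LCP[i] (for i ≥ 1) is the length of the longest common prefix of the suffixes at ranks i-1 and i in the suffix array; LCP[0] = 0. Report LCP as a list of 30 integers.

[0, 2, 2, 3, 1, 2, 1, 3, 2, 4, 3, 2, 0, 1, 2, 2, 3, 1, 3, 2, 3, 0, 3, 2, 4, 1, 3, 2, 1, 3]

rank | idx | suffix
   0 |  20 | aaabbacbab
   1 |  21 | aabbacbab
   2 |  12 | aacacbacaaabbacbab
   3 |   2 | aaccacbbbbaacacbacaaabbacbab
   4 |  28 | ab
   5 |  22 | abbacbab
   6 |  18 | acaaabbacbab
   7 |  13 | acacbacaaabbacbab
   8 |  25 | acbab
   9 |  15 | acbacaaabbacbab
  10 |   6 | acbbbbaacacbacaaabbacbab
  11 |   3 | accacbbbbaacacbacaaabbacbab
  12 |  29 | b
  13 |  11 | baacacbacaaabbacbab
  14 |  27 | bab
  15 |  17 | bacaaabbacbab
  16 |  24 | bacbab
  17 |  10 | bbaacacbacaaabbacbab
  18 |  23 | bbacbab
  19 |   9 | bbbaacacbacaaabbacbab
  20 |   8 | bbbbaacacbacaaabbacbab
  21 |  19 | caaabbacbab
  22 |   1 | caaccacbbbbaacacbacaaabbacbab
  23 |  14 | cacbacaaabbacbab
  24 |   5 | cacbbbbaacacbacaaabbacbab
  25 |  26 | cbab
  26 |  16 | cbacaaabbacbab
  27 |   7 | cbbbbaacacbacaaabbacbab
  28 |   0 | ccaaccacbbbbaacacbacaaabbacbab
  29 |   4 | ccacbbbbaacacbacaaabbacbab

SA = [20, 21, 12, 2, 28, 22, 18, 13, 25, 15, 6, 3, 29, 11, 27, 17, 24, 10, 23, 9, 8, 19, 1, 14, 5, 26, 16, 7, 0, 4]
i: (SA[i-1],SA[i]) lcp shared
  1: (20,21) 2 'aa'
  2: (21,12) 2 'aa'
  3: (12,2) 3 'aac'
  4: (2,28) 1 'a'
  5: (28,22) 2 'ab'
  6: (22,18) 1 'a'
  7: (18,13) 3 'aca'
  8: (13,25) 2 'ac'
  9: (25,15) 4 'acba'
  10: (15,6) 3 'acb'
  11: (6,3) 2 'ac'
  12: (3,29) 0 ''
  13: (29,11) 1 'b'
  14: (11,27) 2 'ba'
  15: (27,17) 2 'ba'
  16: (17,24) 3 'bac'
  17: (24,10) 1 'b'
  18: (10,23) 3 'bba'
  19: (23,9) 2 'bb'
  20: (9,8) 3 'bbb'
  21: (8,19) 0 ''
  22: (19,1) 3 'caa'
  23: (1,14) 2 'ca'
  24: (14,5) 4 'cacb'
  25: (5,26) 1 'c'
  26: (26,16) 3 'cba'
  27: (16,7) 2 'cb'
  28: (7,0) 1 'c'
  29: (0,4) 3 'cca'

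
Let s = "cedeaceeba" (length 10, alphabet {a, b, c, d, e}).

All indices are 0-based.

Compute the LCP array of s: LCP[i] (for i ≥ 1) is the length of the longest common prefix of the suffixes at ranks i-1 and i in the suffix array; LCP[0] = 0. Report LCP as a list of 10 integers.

[0, 1, 0, 0, 2, 0, 0, 1, 1, 1]

sorted suffixes:
  #0 SA[0]=9  'a'
  #1 SA[1]=4  'aceeba'
  #2 SA[2]=8  'ba'
  #3 SA[3]=0  'cedeaceeba'
  #4 SA[4]=5  'ceeba'
  #5 SA[5]=2  'deaceeba'
  #6 SA[6]=3  'eaceeba'
  #7 SA[7]=7  'eba'
  #8 SA[8]=1  'edeaceeba'
  #9 SA[9]=6  'eeba'

SA = [9, 4, 8, 0, 5, 2, 3, 7, 1, 6]
rank  pair      lcp
   1  s[9:],s[4:]  1  'a'
   2  s[4:],s[8:]  0  ''
   3  s[8:],s[0:]  0  ''
   4  s[0:],s[5:]  2  'ce'
   5  s[5:],s[2:]  0  ''
   6  s[2:],s[3:]  0  ''
   7  s[3:],s[7:]  1  'e'
   8  s[7:],s[1:]  1  'e'
   9  s[1:],s[6:]  1  'e'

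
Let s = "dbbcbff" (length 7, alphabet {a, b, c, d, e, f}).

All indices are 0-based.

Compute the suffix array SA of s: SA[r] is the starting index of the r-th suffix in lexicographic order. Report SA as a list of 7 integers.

[1, 2, 4, 3, 0, 6, 5]

sorted suffixes:
  #0 SA[0]=1  'bbcbff'
  #1 SA[1]=2  'bcbff'
  #2 SA[2]=4  'bff'
  #3 SA[3]=3  'cbff'
  #4 SA[4]=0  'dbbcbff'
  #5 SA[5]=6  'f'
  #6 SA[6]=5  'ff'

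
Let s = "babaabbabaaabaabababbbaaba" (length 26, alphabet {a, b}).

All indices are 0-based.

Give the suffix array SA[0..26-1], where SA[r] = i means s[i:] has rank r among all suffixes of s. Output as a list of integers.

rank | idx | suffix
   0 |  25 | a
   1 |   9 | aaabaabababbbaaba
   2 |  22 | aaba
   3 |  10 | aabaabababbbaaba
   4 |  13 | aabababbbaaba
   5 |   3 | aabbabaaabaabababbbaaba
   6 |  23 | aba
   7 |   7 | abaaabaabababbbaaba
   8 |  11 | abaabababbbaaba
   9 |   1 | abaabbabaaabaabababbbaaba
  10 |  14 | abababbbaaba
  11 |  16 | ababbbaaba
  12 |   4 | abbabaaabaabababbbaaba
  13 |  18 | abbbaaba
  14 |  24 | ba
  15 |   8 | baaabaabababbbaaba
  16 |  21 | baaba
  17 |  12 | baabababbbaaba
  18 |   2 | baabbabaaabaabababbbaaba
  19 |   6 | babaaabaabababbbaaba
  20 |   0 | babaabbabaaabaabababbbaaba
  21 |  15 | bababbbaaba
  22 |  17 | babbbaaba
  23 |  20 | bbaaba
  24 |   5 | bbabaaabaabababbbaaba
  25 |  19 | bbbaaba

[25, 9, 22, 10, 13, 3, 23, 7, 11, 1, 14, 16, 4, 18, 24, 8, 21, 12, 2, 6, 0, 15, 17, 20, 5, 19]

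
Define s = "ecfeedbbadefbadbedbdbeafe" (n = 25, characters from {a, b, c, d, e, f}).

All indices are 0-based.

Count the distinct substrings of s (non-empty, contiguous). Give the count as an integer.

rank→(start, suffix):
  0 → (13, 'adbedbdbeafe')
  1 → (8, 'adefbadbedbdbeafe')
  2 → (22, 'afe')
  3 → (12, 'badbedbdbeafe')
  4 → (7, 'badefbadbedbdbeafe')
  5 → (6, 'bbadefbadbedbdbeafe')
  6 → (18, 'bdbeafe')
  7 → (20, 'beafe')
  8 → (15, 'bedbdbeafe')
  9 → (1, 'cfeedbbadefbadbedbdbeafe')
  10 → (5, 'dbbadefbadbedbdbeafe')
  11 → (17, 'dbdbeafe')
  12 → (19, 'dbeafe')
  13 → (14, 'dbedbdbeafe')
  14 → (9, 'defbadbedbdbeafe')
  15 → (24, 'e')
  16 → (21, 'eafe')
  17 → (0, 'ecfeedbbadefbadbedbdbeafe')
  18 → (4, 'edbbadefbadbedbdbeafe')
  19 → (16, 'edbdbeafe')
  20 → (3, 'eedbbadefbadbedbdbeafe')
  21 → (10, 'efbadbedbdbeafe')
  22 → (11, 'fbadbedbdbeafe')
  23 → (23, 'fe')
  24 → (2, 'feedbbadefbadbedbdbeafe')

SA = [13, 8, 22, 12, 7, 6, 18, 20, 15, 1, 5, 17, 19, 14, 9, 24, 21, 0, 4, 16, 3, 10, 11, 23, 2]
rank  pair      lcp
   1  s[13:],s[8:]  2  'ad'
   2  s[8:],s[22:]  1  'a'
   3  s[22:],s[12:]  0  ''
   4  s[12:],s[7:]  3  'bad'
   5  s[7:],s[6:]  1  'b'
   6  s[6:],s[18:]  1  'b'
   7  s[18:],s[20:]  1  'b'
   8  s[20:],s[15:]  2  'be'
   9  s[15:],s[1:]  0  ''
  10  s[1:],s[5:]  0  ''
  11  s[5:],s[17:]  2  'db'
  12  s[17:],s[19:]  2  'db'
  13  s[19:],s[14:]  3  'dbe'
  14  s[14:],s[9:]  1  'd'
  15  s[9:],s[24:]  0  ''
  16  s[24:],s[21:]  1  'e'
  17  s[21:],s[0:]  1  'e'
  18  s[0:],s[4:]  1  'e'
  19  s[4:],s[16:]  3  'edb'
  20  s[16:],s[3:]  1  'e'
  21  s[3:],s[10:]  1  'e'
  22  s[10:],s[11:]  0  ''
  23  s[11:],s[23:]  1  'f'
  24  s[23:],s[2:]  2  'fe'

n(n+1)/2 = 25·26/2 = 325
Σ LCP = 0 + 2 + 1 + 0 + 3 + 1 + 1 + 1 + 2 + 0 + 0 + 2 + 2 + 3 + 1 + 0 + 1 + 1 + 1 + 3 + 1 + 1 + 0 + 1 + 2 = 30
distinct = 325 − 30 = 295

295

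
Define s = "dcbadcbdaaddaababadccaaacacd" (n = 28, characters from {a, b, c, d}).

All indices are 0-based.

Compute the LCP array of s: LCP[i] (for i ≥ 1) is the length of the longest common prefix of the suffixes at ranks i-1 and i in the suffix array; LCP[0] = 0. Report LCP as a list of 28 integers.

[0, 2, 2, 2, 1, 3, 1, 2, 1, 3, 2, 0, 2, 4, 1, 0, 2, 1, 2, 1, 1, 0, 1, 3, 1, 3, 2, 1]

rank | idx | suffix
   0 |  21 | aaacacd
   1 |  12 | aababadccaaacacd
   2 |  22 | aacacd
   3 |   8 | aaddaababadccaaacacd
   4 |  13 | ababadccaaacacd
   5 |  15 | abadccaaacacd
   6 |  23 | acacd
   7 |  25 | acd
   8 |   3 | adcbdaaddaababadccaaacacd
   9 |  17 | adccaaacacd
  10 |   9 | addaababadccaaacacd
  11 |  14 | babadccaaacacd
  12 |   2 | badcbdaaddaababadccaaacacd
  13 |  16 | badccaaacacd
  14 |   6 | bdaaddaababadccaaacacd
  15 |  20 | caaacacd
  16 |  24 | cacd
  17 |   1 | cbadcbdaaddaababadccaaacacd
  18 |   5 | cbdaaddaababadccaaacacd
  19 |  19 | ccaaacacd
  20 |  26 | cd
  21 |  27 | d
  22 |  11 | daababadccaaacacd
  23 |   7 | daaddaababadccaaacacd
  24 |   0 | dcbadcbdaaddaababadccaaacacd
  25 |   4 | dcbdaaddaababadccaaacacd
  26 |  18 | dccaaacacd
  27 |  10 | ddaababadccaaacacd

SA = [21, 12, 22, 8, 13, 15, 23, 25, 3, 17, 9, 14, 2, 16, 6, 20, 24, 1, 5, 19, 26, 27, 11, 7, 0, 4, 18, 10]
rank  pair      lcp
   1  s[21:],s[12:]  2  'aa'
   2  s[12:],s[22:]  2  'aa'
   3  s[22:],s[8:]  2  'aa'
   4  s[8:],s[13:]  1  'a'
   5  s[13:],s[15:]  3  'aba'
   6  s[15:],s[23:]  1  'a'
   7  s[23:],s[25:]  2  'ac'
   8  s[25:],s[3:]  1  'a'
   9  s[3:],s[17:]  3  'adc'
  10  s[17:],s[9:]  2  'ad'
  11  s[9:],s[14:]  0  ''
  12  s[14:],s[2:]  2  'ba'
  13  s[2:],s[16:]  4  'badc'
  14  s[16:],s[6:]  1  'b'
  15  s[6:],s[20:]  0  ''
  16  s[20:],s[24:]  2  'ca'
  17  s[24:],s[1:]  1  'c'
  18  s[1:],s[5:]  2  'cb'
  19  s[5:],s[19:]  1  'c'
  20  s[19:],s[26:]  1  'c'
  21  s[26:],s[27:]  0  ''
  22  s[27:],s[11:]  1  'd'
  23  s[11:],s[7:]  3  'daa'
  24  s[7:],s[0:]  1  'd'
  25  s[0:],s[4:]  3  'dcb'
  26  s[4:],s[18:]  2  'dc'
  27  s[18:],s[10:]  1  'd'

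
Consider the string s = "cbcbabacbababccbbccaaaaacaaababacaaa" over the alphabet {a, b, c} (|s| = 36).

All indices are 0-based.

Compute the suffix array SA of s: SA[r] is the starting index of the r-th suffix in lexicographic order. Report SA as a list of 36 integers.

[35, 34, 33, 19, 20, 25, 21, 26, 22, 27, 9, 29, 4, 11, 31, 23, 6, 8, 28, 3, 10, 30, 5, 15, 1, 16, 12, 32, 18, 24, 7, 2, 14, 0, 17, 13]

rank | idx | suffix
   0 |  35 | a
   1 |  34 | aa
   2 |  33 | aaa
   3 |  19 | aaaaacaaababacaaa
   4 |  20 | aaaacaaababacaaa
   5 |  25 | aaababacaaa
   6 |  21 | aaacaaababacaaa
   7 |  26 | aababacaaa
   8 |  22 | aacaaababacaaa
   9 |  27 | ababacaaa
  10 |   9 | ababccbbccaaaaacaaababacaaa
  11 |  29 | abacaaa
  12 |   4 | abacbababccbbccaaaaacaaababacaaa
  13 |  11 | abccbbccaaaaacaaababacaaa
  14 |  31 | acaaa
  15 |  23 | acaaababacaaa
  16 |   6 | acbababccbbccaaaaacaaababacaaa
  17 |   8 | bababccbbccaaaaacaaababacaaa
  18 |  28 | babacaaa
  19 |   3 | babacbababccbbccaaaaacaaababacaaa
  20 |  10 | babccbbccaaaaacaaababacaaa
  21 |  30 | bacaaa
  22 |   5 | bacbababccbbccaaaaacaaababacaaa
  23 |  15 | bbccaaaaacaaababacaaa
  24 |   1 | bcbabacbababccbbccaaaaacaaababacaaa
  25 |  16 | bccaaaaacaaababacaaa
  26 |  12 | bccbbccaaaaacaaababacaaa
  27 |  32 | caaa
  28 |  18 | caaaaacaaababacaaa
  29 |  24 | caaababacaaa
  30 |   7 | cbababccbbccaaaaacaaababacaaa
  31 |   2 | cbabacbababccbbccaaaaacaaababacaaa
  32 |  14 | cbbccaaaaacaaababacaaa
  33 |   0 | cbcbabacbababccbbccaaaaacaaababacaaa
  34 |  17 | ccaaaaacaaababacaaa
  35 |  13 | ccbbccaaaaacaaababacaaa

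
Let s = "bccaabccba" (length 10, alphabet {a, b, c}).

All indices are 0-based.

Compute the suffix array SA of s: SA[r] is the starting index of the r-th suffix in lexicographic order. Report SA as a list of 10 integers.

sorted suffixes:
  #0 SA[0]=9  'a'
  #1 SA[1]=3  'aabccba'
  #2 SA[2]=4  'abccba'
  #3 SA[3]=8  'ba'
  #4 SA[4]=0  'bccaabccba'
  #5 SA[5]=5  'bccba'
  #6 SA[6]=2  'caabccba'
  #7 SA[7]=7  'cba'
  #8 SA[8]=1  'ccaabccba'
  #9 SA[9]=6  'ccba'

[9, 3, 4, 8, 0, 5, 2, 7, 1, 6]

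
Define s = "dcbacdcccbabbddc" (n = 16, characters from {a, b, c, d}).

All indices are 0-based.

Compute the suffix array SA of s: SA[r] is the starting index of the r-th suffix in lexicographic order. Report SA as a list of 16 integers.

[10, 3, 9, 2, 11, 12, 15, 8, 1, 7, 6, 4, 14, 0, 5, 13]

rank | idx | suffix
   0 |  10 | abbddc
   1 |   3 | acdcccbabbddc
   2 |   9 | babbddc
   3 |   2 | bacdcccbabbddc
   4 |  11 | bbddc
   5 |  12 | bddc
   6 |  15 | c
   7 |   8 | cbabbddc
   8 |   1 | cbacdcccbabbddc
   9 |   7 | ccbabbddc
  10 |   6 | cccbabbddc
  11 |   4 | cdcccbabbddc
  12 |  14 | dc
  13 |   0 | dcbacdcccbabbddc
  14 |   5 | dcccbabbddc
  15 |  13 | ddc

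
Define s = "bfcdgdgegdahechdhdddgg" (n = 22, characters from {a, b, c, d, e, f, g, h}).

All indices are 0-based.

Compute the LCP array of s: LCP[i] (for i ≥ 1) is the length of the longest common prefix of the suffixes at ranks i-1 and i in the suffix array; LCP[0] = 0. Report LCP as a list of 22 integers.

sorted suffixes:
  #0 SA[0]=10  'ahechdhdddgg'
  #1 SA[1]=0  'bfcdgdgegdahechdhdddgg'
  #2 SA[2]=2  'cdgdgegdahechdhdddgg'
  #3 SA[3]=13  'chdhdddgg'
  #4 SA[4]=9  'dahechdhdddgg'
  #5 SA[5]=17  'dddgg'
  #6 SA[6]=18  'ddgg'
  #7 SA[7]=3  'dgdgegdahechdhdddgg'
  #8 SA[8]=5  'dgegdahechdhdddgg'
  #9 SA[9]=19  'dgg'
  #10 SA[10]=15  'dhdddgg'
  #11 SA[11]=12  'echdhdddgg'
  #12 SA[12]=7  'egdahechdhdddgg'
  #13 SA[13]=1  'fcdgdgegdahechdhdddgg'
  #14 SA[14]=21  'g'
  #15 SA[15]=8  'gdahechdhdddgg'
  #16 SA[16]=4  'gdgegdahechdhdddgg'
  #17 SA[17]=6  'gegdahechdhdddgg'
  #18 SA[18]=20  'gg'
  #19 SA[19]=16  'hdddgg'
  #20 SA[20]=14  'hdhdddgg'
  #21 SA[21]=11  'hechdhdddgg'

SA = [10, 0, 2, 13, 9, 17, 18, 3, 5, 19, 15, 12, 7, 1, 21, 8, 4, 6, 20, 16, 14, 11]
rank  pair      lcp
   1  s[10:],s[0:]  0  ''
   2  s[0:],s[2:]  0  ''
   3  s[2:],s[13:]  1  'c'
   4  s[13:],s[9:]  0  ''
   5  s[9:],s[17:]  1  'd'
   6  s[17:],s[18:]  2  'dd'
   7  s[18:],s[3:]  1  'd'
   8  s[3:],s[5:]  2  'dg'
   9  s[5:],s[19:]  2  'dg'
  10  s[19:],s[15:]  1  'd'
  11  s[15:],s[12:]  0  ''
  12  s[12:],s[7:]  1  'e'
  13  s[7:],s[1:]  0  ''
  14  s[1:],s[21:]  0  ''
  15  s[21:],s[8:]  1  'g'
  16  s[8:],s[4:]  2  'gd'
  17  s[4:],s[6:]  1  'g'
  18  s[6:],s[20:]  1  'g'
  19  s[20:],s[16:]  0  ''
  20  s[16:],s[14:]  2  'hd'
  21  s[14:],s[11:]  1  'h'

[0, 0, 0, 1, 0, 1, 2, 1, 2, 2, 1, 0, 1, 0, 0, 1, 2, 1, 1, 0, 2, 1]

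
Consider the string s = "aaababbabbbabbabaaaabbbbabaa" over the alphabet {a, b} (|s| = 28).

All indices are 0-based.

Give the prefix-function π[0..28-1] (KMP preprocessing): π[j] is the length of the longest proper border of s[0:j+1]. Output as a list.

[0, 1, 2, 0, 1, 0, 0, 1, 0, 0, 0, 1, 0, 0, 1, 0, 1, 2, 3, 3, 4, 0, 0, 0, 1, 0, 1, 2]

π[0] = 0
j=1 s[j]='a': π[1]=1 (border 'a')
j=2 s[j]='a': π[2]=2 (border 'aa')
j=3 s[j]='b': k: 2→1→0; π[3]=0 (border '')
j=4 s[j]='a': π[4]=1 (border 'a')
j=5 s[j]='b': k: 1→0; π[5]=0 (border '')
j=6 s[j]='b': π[6]=0 (border '')
j=7 s[j]='a': π[7]=1 (border 'a')
j=8 s[j]='b': k: 1→0; π[8]=0 (border '')
j=9 s[j]='b': π[9]=0 (border '')
j=10 s[j]='b': π[10]=0 (border '')
j=11 s[j]='a': π[11]=1 (border 'a')
j=12 s[j]='b': k: 1→0; π[12]=0 (border '')
j=13 s[j]='b': π[13]=0 (border '')
j=14 s[j]='a': π[14]=1 (border 'a')
j=15 s[j]='b': k: 1→0; π[15]=0 (border '')
j=16 s[j]='a': π[16]=1 (border 'a')
j=17 s[j]='a': π[17]=2 (border 'aa')
j=18 s[j]='a': π[18]=3 (border 'aaa')
j=19 s[j]='a': k: 3→2; π[19]=3 (border 'aaa')
j=20 s[j]='b': π[20]=4 (border 'aaab')
j=21 s[j]='b': k: 4→0; π[21]=0 (border '')
j=22 s[j]='b': π[22]=0 (border '')
j=23 s[j]='b': π[23]=0 (border '')
j=24 s[j]='a': π[24]=1 (border 'a')
j=25 s[j]='b': k: 1→0; π[25]=0 (border '')
j=26 s[j]='a': π[26]=1 (border 'a')
j=27 s[j]='a': π[27]=2 (border 'aa')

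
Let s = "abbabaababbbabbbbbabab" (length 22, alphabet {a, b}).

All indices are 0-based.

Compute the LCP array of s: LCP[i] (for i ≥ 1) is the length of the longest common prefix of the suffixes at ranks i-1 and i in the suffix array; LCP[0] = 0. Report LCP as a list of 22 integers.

rank→(start, suffix):
  0 → (5, 'aababbbabbbbbabab')
  1 → (20, 'ab')
  2 → (3, 'abaababbbabbbbbabab')
  3 → (18, 'abab')
  4 → (6, 'ababbbabbbbbabab')
  5 → (0, 'abbabaababbbabbbbbabab')
  6 → (8, 'abbbabbbbbabab')
  7 → (12, 'abbbbbabab')
  8 → (21, 'b')
  9 → (4, 'baababbbabbbbbabab')
  10 → (19, 'bab')
  11 → (2, 'babaababbbabbbbbabab')
  12 → (17, 'babab')
  13 → (7, 'babbbabbbbbabab')
  14 → (11, 'babbbbbabab')
  15 → (1, 'bbabaababbbabbbbbabab')
  16 → (16, 'bbabab')
  17 → (10, 'bbabbbbbabab')
  18 → (15, 'bbbabab')
  19 → (9, 'bbbabbbbbabab')
  20 → (14, 'bbbbabab')
  21 → (13, 'bbbbbabab')

SA = [5, 20, 3, 18, 6, 0, 8, 12, 21, 4, 19, 2, 17, 7, 11, 1, 16, 10, 15, 9, 14, 13]
i: (SA[i-1],SA[i]) lcp shared
  1: (5,20) 1 'a'
  2: (20,3) 2 'ab'
  3: (3,18) 3 'aba'
  4: (18,6) 4 'abab'
  5: (6,0) 2 'ab'
  6: (0,8) 3 'abb'
  7: (8,12) 4 'abbb'
  8: (12,21) 0 ''
  9: (21,4) 1 'b'
  10: (4,19) 2 'ba'
  11: (19,2) 3 'bab'
  12: (2,17) 4 'baba'
  13: (17,7) 3 'bab'
  14: (7,11) 5 'babbb'
  15: (11,1) 1 'b'
  16: (1,16) 5 'bbaba'
  17: (16,10) 4 'bbab'
  18: (10,15) 2 'bb'
  19: (15,9) 5 'bbbab'
  20: (9,14) 3 'bbb'
  21: (14,13) 4 'bbbb'

[0, 1, 2, 3, 4, 2, 3, 4, 0, 1, 2, 3, 4, 3, 5, 1, 5, 4, 2, 5, 3, 4]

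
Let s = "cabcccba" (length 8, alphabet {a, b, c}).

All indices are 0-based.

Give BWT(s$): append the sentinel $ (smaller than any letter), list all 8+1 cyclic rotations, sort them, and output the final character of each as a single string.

abcca$ccb

rank  rotation   last
    0  $cabcccba  a
    1  a$cabcccb  b
    2  abcccba$c  c
    3  ba$cabccc  c
    4  bcccba$ca  a
    5  cabcccba$  $
    6  cba$cabcc  c
    7  ccba$cabc  c
    8  cccba$cab  b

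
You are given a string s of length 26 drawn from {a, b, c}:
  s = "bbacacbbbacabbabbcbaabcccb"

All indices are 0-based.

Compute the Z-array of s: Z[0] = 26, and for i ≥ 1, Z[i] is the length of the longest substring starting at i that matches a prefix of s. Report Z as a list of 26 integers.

Z[0]=26
i=1: i≥r, start 0; Z[1]=1 grow→box=[1,2)
i=2: i≥r, start 0; Z[2]=0
i=3: i≥r, start 0; Z[3]=0
i=4: i≥r, start 0; Z[4]=0
i=5: i≥r, start 0; Z[5]=0
i=6: i≥r, start 0; Z[6]=2 grow→box=[6,8)
i=7: min(r-i=1, Z[1]=1)=1; Z[7]=5 grow→box=[7,12)
i=8: min(r-i=4, Z[1]=1)=1; Z[8]=1
i=9: min(r-i=3, Z[2]=0)=0; Z[9]=0
i=10: min(r-i=2, Z[3]=0)=0; Z[10]=0
i=11: min(r-i=1, Z[4]=0)=0; Z[11]=0
i=12: i≥r, start 0; Z[12]=3 grow→box=[12,15)
i=13: min(r-i=2, Z[1]=1)=1; Z[13]=1
i=14: min(r-i=1, Z[2]=0)=0; Z[14]=0
i=15: i≥r, start 0; Z[15]=2 grow→box=[15,17)
i=16: min(r-i=1, Z[1]=1)=1; Z[16]=1
i=17: i≥r, start 0; Z[17]=0
i=18: i≥r, start 0; Z[18]=1 grow→box=[18,19)
i=19: i≥r, start 0; Z[19]=0
i=20: i≥r, start 0; Z[20]=0
i=21: i≥r, start 0; Z[21]=1 grow→box=[21,22)
i=22: i≥r, start 0; Z[22]=0
i=23: i≥r, start 0; Z[23]=0
i=24: i≥r, start 0; Z[24]=0
i=25: i≥r, start 0; Z[25]=1 grow→box=[25,26)

[26, 1, 0, 0, 0, 0, 2, 5, 1, 0, 0, 0, 3, 1, 0, 2, 1, 0, 1, 0, 0, 1, 0, 0, 0, 1]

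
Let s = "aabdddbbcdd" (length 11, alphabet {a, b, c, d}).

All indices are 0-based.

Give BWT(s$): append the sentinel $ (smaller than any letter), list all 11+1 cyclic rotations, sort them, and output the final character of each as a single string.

rank  rotation      last
    0  $aabdddbbcdd  d
    1  aabdddbbcdd$  $
    2  abdddbbcdd$a  a
    3  bbcdd$aabddd  d
    4  bcdd$aabdddb  b
    5  bdddbbcdd$aa  a
    6  cdd$aabdddbb  b
    7  d$aabdddbbcd  d
    8  dbbcdd$aabdd  d
    9  dd$aabdddbbc  c
   10  ddbbcdd$aabd  d
   11  dddbbcdd$aab  b

d$adbabddcdb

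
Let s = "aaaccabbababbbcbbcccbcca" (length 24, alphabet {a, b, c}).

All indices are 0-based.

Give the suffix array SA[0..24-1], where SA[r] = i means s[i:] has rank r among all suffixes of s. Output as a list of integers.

[23, 0, 1, 8, 5, 10, 2, 7, 9, 6, 11, 12, 15, 13, 20, 16, 22, 4, 14, 19, 21, 3, 18, 17]

sorted suffixes:
  #0 SA[0]=23  'a'
  #1 SA[1]=0  'aaaccabbababbbcbbcccbcca'
  #2 SA[2]=1  'aaccabbababbbcbbcccbcca'
  #3 SA[3]=8  'ababbbcbbcccbcca'
  #4 SA[4]=5  'abbababbbcbbcccbcca'
  #5 SA[5]=10  'abbbcbbcccbcca'
  #6 SA[6]=2  'accabbababbbcbbcccbcca'
  #7 SA[7]=7  'bababbbcbbcccbcca'
  #8 SA[8]=9  'babbbcbbcccbcca'
  #9 SA[9]=6  'bbababbbcbbcccbcca'
  #10 SA[10]=11  'bbbcbbcccbcca'
  #11 SA[11]=12  'bbcbbcccbcca'
  #12 SA[12]=15  'bbcccbcca'
  #13 SA[13]=13  'bcbbcccbcca'
  #14 SA[14]=20  'bcca'
  #15 SA[15]=16  'bcccbcca'
  #16 SA[16]=22  'ca'
  #17 SA[17]=4  'cabbababbbcbbcccbcca'
  #18 SA[18]=14  'cbbcccbcca'
  #19 SA[19]=19  'cbcca'
  #20 SA[20]=21  'cca'
  #21 SA[21]=3  'ccabbababbbcbbcccbcca'
  #22 SA[22]=18  'ccbcca'
  #23 SA[23]=17  'cccbcca'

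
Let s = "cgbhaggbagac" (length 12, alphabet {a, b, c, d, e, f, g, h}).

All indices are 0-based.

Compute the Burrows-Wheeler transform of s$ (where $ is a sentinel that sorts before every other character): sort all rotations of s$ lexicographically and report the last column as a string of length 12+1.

cgbhgga$agcab

rank  rotation       last
    0  $cgbhaggbagac  c
    1  ac$cgbhaggbag  g
    2  agac$cgbhaggb  b
    3  aggbagac$cgbh  h
    4  bagac$cgbhagg  g
    5  bhaggbagac$cg  g
    6  c$cgbhaggbaga  a
    7  cgbhaggbagac$  $
    8  gac$cgbhaggba  a
    9  gbagac$cgbhag  g
   10  gbhaggbagac$c  c
   11  ggbagac$cgbha  a
   12  haggbagac$cgb  b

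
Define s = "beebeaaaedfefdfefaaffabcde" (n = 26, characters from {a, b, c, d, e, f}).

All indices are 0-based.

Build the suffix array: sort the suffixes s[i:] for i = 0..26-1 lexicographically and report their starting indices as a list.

[5, 6, 17, 21, 7, 18, 22, 3, 0, 23, 24, 13, 9, 25, 4, 2, 8, 1, 15, 11, 16, 20, 12, 14, 10, 19]

sorted suffixes:
  #0 SA[0]=5  'aaaedfefdfefaaffabcde'
  #1 SA[1]=6  'aaedfefdfefaaffabcde'
  #2 SA[2]=17  'aaffabcde'
  #3 SA[3]=21  'abcde'
  #4 SA[4]=7  'aedfefdfefaaffabcde'
  #5 SA[5]=18  'affabcde'
  #6 SA[6]=22  'bcde'
  #7 SA[7]=3  'beaaaedfefdfefaaffabcde'
  #8 SA[8]=0  'beebeaaaedfefdfefaaffabcde'
  #9 SA[9]=23  'cde'
  #10 SA[10]=24  'de'
  #11 SA[11]=13  'dfefaaffabcde'
  #12 SA[12]=9  'dfefdfefaaffabcde'
  #13 SA[13]=25  'e'
  #14 SA[14]=4  'eaaaedfefdfefaaffabcde'
  #15 SA[15]=2  'ebeaaaedfefdfefaaffabcde'
  #16 SA[16]=8  'edfefdfefaaffabcde'
  #17 SA[17]=1  'eebeaaaedfefdfefaaffabcde'
  #18 SA[18]=15  'efaaffabcde'
  #19 SA[19]=11  'efdfefaaffabcde'
  #20 SA[20]=16  'faaffabcde'
  #21 SA[21]=20  'fabcde'
  #22 SA[22]=12  'fdfefaaffabcde'
  #23 SA[23]=14  'fefaaffabcde'
  #24 SA[24]=10  'fefdfefaaffabcde'
  #25 SA[25]=19  'ffabcde'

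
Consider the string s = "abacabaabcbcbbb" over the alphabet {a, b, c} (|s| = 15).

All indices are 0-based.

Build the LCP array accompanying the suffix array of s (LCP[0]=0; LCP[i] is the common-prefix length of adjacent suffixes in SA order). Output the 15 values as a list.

[0, 1, 3, 2, 1, 0, 1, 2, 1, 2, 1, 3, 0, 1, 2]

sorted suffixes:
  #0 SA[0]=6  'aabcbcbbb'
  #1 SA[1]=4  'abaabcbcbbb'
  #2 SA[2]=0  'abacabaabcbcbbb'
  #3 SA[3]=7  'abcbcbbb'
  #4 SA[4]=2  'acabaabcbcbbb'
  #5 SA[5]=14  'b'
  #6 SA[6]=5  'baabcbcbbb'
  #7 SA[7]=1  'bacabaabcbcbbb'
  #8 SA[8]=13  'bb'
  #9 SA[9]=12  'bbb'
  #10 SA[10]=10  'bcbbb'
  #11 SA[11]=8  'bcbcbbb'
  #12 SA[12]=3  'cabaabcbcbbb'
  #13 SA[13]=11  'cbbb'
  #14 SA[14]=9  'cbcbbb'

SA = [6, 4, 0, 7, 2, 14, 5, 1, 13, 12, 10, 8, 3, 11, 9]
rank  pair      lcp
   1  s[6:],s[4:]  1  'a'
   2  s[4:],s[0:]  3  'aba'
   3  s[0:],s[7:]  2  'ab'
   4  s[7:],s[2:]  1  'a'
   5  s[2:],s[14:]  0  ''
   6  s[14:],s[5:]  1  'b'
   7  s[5:],s[1:]  2  'ba'
   8  s[1:],s[13:]  1  'b'
   9  s[13:],s[12:]  2  'bb'
  10  s[12:],s[10:]  1  'b'
  11  s[10:],s[8:]  3  'bcb'
  12  s[8:],s[3:]  0  ''
  13  s[3:],s[11:]  1  'c'
  14  s[11:],s[9:]  2  'cb'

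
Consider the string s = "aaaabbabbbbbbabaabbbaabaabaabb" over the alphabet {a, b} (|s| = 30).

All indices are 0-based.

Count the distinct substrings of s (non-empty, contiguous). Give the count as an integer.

rank→(start, suffix):
  0 → (0, 'aaaabbabbbbbbabaabbbaabaabaabb')
  1 → (1, 'aaabbabbbbbbabaabbbaabaabaabb')
  2 → (20, 'aabaabaabb')
  3 → (23, 'aabaabb')
  4 → (26, 'aabb')
  5 → (2, 'aabbabbbbbbabaabbbaabaabaabb')
  6 → (15, 'aabbbaabaabaabb')
  7 → (21, 'abaabaabb')
  8 → (24, 'abaabb')
  9 → (13, 'abaabbbaabaabaabb')
  10 → (27, 'abb')
  11 → (3, 'abbabbbbbbabaabbbaabaabaabb')
  12 → (16, 'abbbaabaabaabb')
  13 → (6, 'abbbbbbabaabbbaabaabaabb')
  14 → (29, 'b')
  15 → (19, 'baabaabaabb')
  16 → (22, 'baabaabb')
  17 → (25, 'baabb')
  18 → (14, 'baabbbaabaabaabb')
  19 → (12, 'babaabbbaabaabaabb')
  20 → (5, 'babbbbbbabaabbbaabaabaabb')
  21 → (28, 'bb')
  22 → (18, 'bbaabaabaabb')
  23 → (11, 'bbabaabbbaabaabaabb')
  24 → (4, 'bbabbbbbbabaabbbaabaabaabb')
  25 → (17, 'bbbaabaabaabb')
  26 → (10, 'bbbabaabbbaabaabaabb')
  27 → (9, 'bbbbabaabbbaabaabaabb')
  28 → (8, 'bbbbbabaabbbaabaabaabb')
  29 → (7, 'bbbbbbabaabbbaabaabaabb')

SA = [0, 1, 20, 23, 26, 2, 15, 21, 24, 13, 27, 3, 16, 6, 29, 19, 22, 25, 14, 12, 5, 28, 18, 11, 4, 17, 10, 9, 8, 7]
rank  pair      lcp
   1  s[0:],s[1:]  3  'aaa'
   2  s[1:],s[20:]  2  'aa'
   3  s[20:],s[23:]  6  'aabaab'
   4  s[23:],s[26:]  3  'aab'
   5  s[26:],s[2:]  4  'aabb'
   6  s[2:],s[15:]  4  'aabb'
   7  s[15:],s[21:]  1  'a'
   8  s[21:],s[24:]  5  'abaab'
   9  s[24:],s[13:]  6  'abaabb'
  10  s[13:],s[27:]  2  'ab'
  11  s[27:],s[3:]  3  'abb'
  12  s[3:],s[16:]  3  'abb'
  13  s[16:],s[6:]  4  'abbb'
  14  s[6:],s[29:]  0  ''
  15  s[29:],s[19:]  1  'b'
  16  s[19:],s[22:]  7  'baabaab'
  17  s[22:],s[25:]  4  'baab'
  18  s[25:],s[14:]  5  'baabb'
  19  s[14:],s[12:]  2  'ba'
  20  s[12:],s[5:]  3  'bab'
  21  s[5:],s[28:]  1  'b'
  22  s[28:],s[18:]  2  'bb'
  23  s[18:],s[11:]  3  'bba'
  24  s[11:],s[4:]  4  'bbab'
  25  s[4:],s[17:]  2  'bb'
  26  s[17:],s[10:]  4  'bbba'
  27  s[10:],s[9:]  3  'bbb'
  28  s[9:],s[8:]  4  'bbbb'
  29  s[8:],s[7:]  5  'bbbbb'

n(n+1)/2 = 30·31/2 = 465
Σ LCP = 0 + 3 + 2 + 6 + 3 + 4 + 4 + 1 + 5 + 6 + 2 + 3 + 3 + 4 + 0 + 1 + 7 + 4 + 5 + 2 + 3 + 1 + 2 + 3 + 4 + 2 + 4 + 3 + 4 + 5 = 96
distinct = 465 − 96 = 369

369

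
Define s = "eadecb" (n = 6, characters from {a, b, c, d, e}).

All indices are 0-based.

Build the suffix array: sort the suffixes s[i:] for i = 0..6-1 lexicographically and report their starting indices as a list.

[1, 5, 4, 2, 0, 3]

rank→(start, suffix):
  0 → (1, 'adecb')
  1 → (5, 'b')
  2 → (4, 'cb')
  3 → (2, 'decb')
  4 → (0, 'eadecb')
  5 → (3, 'ecb')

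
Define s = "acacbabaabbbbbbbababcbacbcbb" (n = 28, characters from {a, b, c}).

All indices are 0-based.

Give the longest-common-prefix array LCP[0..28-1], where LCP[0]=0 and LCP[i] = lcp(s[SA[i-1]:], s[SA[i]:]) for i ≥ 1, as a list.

rank→(start, suffix):
  0 → (7, 'aabbbbbbbababcbacbcbb')
  1 → (5, 'abaabbbbbbbababcbacbcbb')
  2 → (16, 'ababcbacbcbb')
  3 → (8, 'abbbbbbbababcbacbcbb')
  4 → (18, 'abcbacbcbb')
  5 → (0, 'acacbabaabbbbbbbababcbacbcbb')
  6 → (2, 'acbabaabbbbbbbababcbacbcbb')
  7 → (22, 'acbcbb')
  8 → (27, 'b')
  9 → (6, 'baabbbbbbbababcbacbcbb')
  10 → (4, 'babaabbbbbbbababcbacbcbb')
  11 → (15, 'bababcbacbcbb')
  12 → (17, 'babcbacbcbb')
  13 → (21, 'bacbcbb')
  14 → (26, 'bb')
  15 → (14, 'bbababcbacbcbb')
  16 → (13, 'bbbababcbacbcbb')
  17 → (12, 'bbbbababcbacbcbb')
  18 → (11, 'bbbbbababcbacbcbb')
  19 → (10, 'bbbbbbababcbacbcbb')
  20 → (9, 'bbbbbbbababcbacbcbb')
  21 → (19, 'bcbacbcbb')
  22 → (24, 'bcbb')
  23 → (1, 'cacbabaabbbbbbbababcbacbcbb')
  24 → (3, 'cbabaabbbbbbbababcbacbcbb')
  25 → (20, 'cbacbcbb')
  26 → (25, 'cbb')
  27 → (23, 'cbcbb')

SA = [7, 5, 16, 8, 18, 0, 2, 22, 27, 6, 4, 15, 17, 21, 26, 14, 13, 12, 11, 10, 9, 19, 24, 1, 3, 20, 25, 23]
i: (SA[i-1],SA[i]) lcp shared
  1: (7,5) 1 'a'
  2: (5,16) 3 'aba'
  3: (16,8) 2 'ab'
  4: (8,18) 2 'ab'
  5: (18,0) 1 'a'
  6: (0,2) 2 'ac'
  7: (2,22) 3 'acb'
  8: (22,27) 0 ''
  9: (27,6) 1 'b'
  10: (6,4) 2 'ba'
  11: (4,15) 4 'baba'
  12: (15,17) 3 'bab'
  13: (17,21) 2 'ba'
  14: (21,26) 1 'b'
  15: (26,14) 2 'bb'
  16: (14,13) 2 'bb'
  17: (13,12) 3 'bbb'
  18: (12,11) 4 'bbbb'
  19: (11,10) 5 'bbbbb'
  20: (10,9) 6 'bbbbbb'
  21: (9,19) 1 'b'
  22: (19,24) 3 'bcb'
  23: (24,1) 0 ''
  24: (1,3) 1 'c'
  25: (3,20) 3 'cba'
  26: (20,25) 2 'cb'
  27: (25,23) 2 'cb'

[0, 1, 3, 2, 2, 1, 2, 3, 0, 1, 2, 4, 3, 2, 1, 2, 2, 3, 4, 5, 6, 1, 3, 0, 1, 3, 2, 2]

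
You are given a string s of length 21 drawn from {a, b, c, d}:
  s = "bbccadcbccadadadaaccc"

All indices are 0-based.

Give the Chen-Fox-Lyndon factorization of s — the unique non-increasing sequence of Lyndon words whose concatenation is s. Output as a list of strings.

["bbcc", "adcbcc", "ad", "ad", "ad", "aaccc"]

emit factor 1: 'bbcc' (i=0, period=4)
emit factor 2: 'adcbcc' (i=4, period=6)
emit factor 3: 'ad' (i=10, period=2)
emit factor 4: 'ad' (i=12, period=2)
emit factor 5: 'ad' (i=14, period=2)
emit factor 6: 'aaccc' (i=16, period=5)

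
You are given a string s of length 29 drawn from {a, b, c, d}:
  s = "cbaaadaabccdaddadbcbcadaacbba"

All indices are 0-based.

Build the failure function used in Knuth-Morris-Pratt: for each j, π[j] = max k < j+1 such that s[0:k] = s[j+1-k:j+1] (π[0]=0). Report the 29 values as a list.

[0, 0, 0, 0, 0, 0, 0, 0, 0, 1, 1, 0, 0, 0, 0, 0, 0, 0, 1, 2, 1, 0, 0, 0, 0, 1, 2, 0, 0]

π[0] = 0
j=1 s[j]='b': π[1]=0 (border '')
j=2 s[j]='a': π[2]=0 (border '')
j=3 s[j]='a': π[3]=0 (border '')
j=4 s[j]='a': π[4]=0 (border '')
j=5 s[j]='d': π[5]=0 (border '')
j=6 s[j]='a': π[6]=0 (border '')
j=7 s[j]='a': π[7]=0 (border '')
j=8 s[j]='b': π[8]=0 (border '')
j=9 s[j]='c': π[9]=1 (border 'c')
j=10 s[j]='c': k: 1→0; π[10]=1 (border 'c')
j=11 s[j]='d': k: 1→0; π[11]=0 (border '')
j=12 s[j]='a': π[12]=0 (border '')
j=13 s[j]='d': π[13]=0 (border '')
j=14 s[j]='d': π[14]=0 (border '')
j=15 s[j]='a': π[15]=0 (border '')
j=16 s[j]='d': π[16]=0 (border '')
j=17 s[j]='b': π[17]=0 (border '')
j=18 s[j]='c': π[18]=1 (border 'c')
j=19 s[j]='b': π[19]=2 (border 'cb')
j=20 s[j]='c': k: 2→0; π[20]=1 (border 'c')
j=21 s[j]='a': k: 1→0; π[21]=0 (border '')
j=22 s[j]='d': π[22]=0 (border '')
j=23 s[j]='a': π[23]=0 (border '')
j=24 s[j]='a': π[24]=0 (border '')
j=25 s[j]='c': π[25]=1 (border 'c')
j=26 s[j]='b': π[26]=2 (border 'cb')
j=27 s[j]='b': k: 2→0; π[27]=0 (border '')
j=28 s[j]='a': π[28]=0 (border '')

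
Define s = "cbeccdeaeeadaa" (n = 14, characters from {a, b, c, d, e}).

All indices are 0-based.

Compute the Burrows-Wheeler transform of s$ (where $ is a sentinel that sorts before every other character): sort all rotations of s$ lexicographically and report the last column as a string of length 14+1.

rank  rotation         last
    0  $cbeccdeaeeadaa  a
    1  a$cbeccdeaeeada  a
    2  aa$cbeccdeaeead  d
    3  adaa$cbeccdeaee  e
    4  aeeadaa$cbeccde  e
    5  beccdeaeeadaa$c  c
    6  cbeccdeaeeadaa$  $
    7  ccdeaeeadaa$cbe  e
    8  cdeaeeadaa$cbec  c
    9  daa$cbeccdeaeea  a
   10  deaeeadaa$cbecc  c
   11  eadaa$cbeccdeae  e
   12  eaeeadaa$cbeccd  d
   13  eccdeaeeadaa$cb  b
   14  eeadaa$cbeccdea  a

aadeec$ecacedba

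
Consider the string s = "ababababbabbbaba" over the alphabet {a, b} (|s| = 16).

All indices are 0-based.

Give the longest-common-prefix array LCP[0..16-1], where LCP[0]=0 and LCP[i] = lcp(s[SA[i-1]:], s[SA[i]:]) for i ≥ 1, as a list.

rank→(start, suffix):
  0 → (15, 'a')
  1 → (13, 'aba')
  2 → (0, 'ababababbabbbaba')
  3 → (2, 'abababbabbbaba')
  4 → (4, 'ababbabbbaba')
  5 → (6, 'abbabbbaba')
  6 → (9, 'abbbaba')
  7 → (14, 'ba')
  8 → (12, 'baba')
  9 → (1, 'babababbabbbaba')
  10 → (3, 'bababbabbbaba')
  11 → (5, 'babbabbbaba')
  12 → (8, 'babbbaba')
  13 → (11, 'bbaba')
  14 → (7, 'bbabbbaba')
  15 → (10, 'bbbaba')

SA = [15, 13, 0, 2, 4, 6, 9, 14, 12, 1, 3, 5, 8, 11, 7, 10]
i: (SA[i-1],SA[i]) lcp shared
  1: (15,13) 1 'a'
  2: (13,0) 3 'aba'
  3: (0,2) 6 'ababab'
  4: (2,4) 4 'abab'
  5: (4,6) 2 'ab'
  6: (6,9) 3 'abb'
  7: (9,14) 0 ''
  8: (14,12) 2 'ba'
  9: (12,1) 4 'baba'
  10: (1,3) 5 'babab'
  11: (3,5) 3 'bab'
  12: (5,8) 4 'babb'
  13: (8,11) 1 'b'
  14: (11,7) 4 'bbab'
  15: (7,10) 2 'bb'

[0, 1, 3, 6, 4, 2, 3, 0, 2, 4, 5, 3, 4, 1, 4, 2]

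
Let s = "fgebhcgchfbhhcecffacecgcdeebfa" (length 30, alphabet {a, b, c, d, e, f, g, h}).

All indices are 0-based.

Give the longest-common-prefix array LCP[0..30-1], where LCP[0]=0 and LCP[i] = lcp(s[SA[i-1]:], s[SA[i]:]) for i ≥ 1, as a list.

rank→(start, suffix):
  0 → (29, 'a')
  1 → (18, 'acecgcdeebfa')
  2 → (27, 'bfa')
  3 → (3, 'bhcgchfbhhcecffacecgcdeebfa')
  4 → (10, 'bhhcecffacecgcdeebfa')
  5 → (23, 'cdeebfa')
  6 → (13, 'cecffacecgcdeebfa')
  7 → (19, 'cecgcdeebfa')
  8 → (15, 'cffacecgcdeebfa')
  9 → (21, 'cgcdeebfa')
  10 → (5, 'cgchfbhhcecffacecgcdeebfa')
  11 → (7, 'chfbhhcecffacecgcdeebfa')
  12 → (24, 'deebfa')
  13 → (26, 'ebfa')
  14 → (2, 'ebhcgchfbhhcecffacecgcdeebfa')
  15 → (14, 'ecffacecgcdeebfa')
  16 → (20, 'ecgcdeebfa')
  17 → (25, 'eebfa')
  18 → (28, 'fa')
  19 → (17, 'facecgcdeebfa')
  20 → (9, 'fbhhcecffacecgcdeebfa')
  21 → (16, 'ffacecgcdeebfa')
  22 → (0, 'fgebhcgchfbhhcecffacecgcdeebfa')
  23 → (22, 'gcdeebfa')
  24 → (6, 'gchfbhhcecffacecgcdeebfa')
  25 → (1, 'gebhcgchfbhhcecffacecgcdeebfa')
  26 → (12, 'hcecffacecgcdeebfa')
  27 → (4, 'hcgchfbhhcecffacecgcdeebfa')
  28 → (8, 'hfbhhcecffacecgcdeebfa')
  29 → (11, 'hhcecffacecgcdeebfa')

SA = [29, 18, 27, 3, 10, 23, 13, 19, 15, 21, 5, 7, 24, 26, 2, 14, 20, 25, 28, 17, 9, 16, 0, 22, 6, 1, 12, 4, 8, 11]
rank  pair      lcp
   1  s[29:],s[18:]  1  'a'
   2  s[18:],s[27:]  0  ''
   3  s[27:],s[3:]  1  'b'
   4  s[3:],s[10:]  2  'bh'
   5  s[10:],s[23:]  0  ''
   6  s[23:],s[13:]  1  'c'
   7  s[13:],s[19:]  3  'cec'
   8  s[19:],s[15:]  1  'c'
   9  s[15:],s[21:]  1  'c'
  10  s[21:],s[5:]  3  'cgc'
  11  s[5:],s[7:]  1  'c'
  12  s[7:],s[24:]  0  ''
  13  s[24:],s[26:]  0  ''
  14  s[26:],s[2:]  2  'eb'
  15  s[2:],s[14:]  1  'e'
  16  s[14:],s[20:]  2  'ec'
  17  s[20:],s[25:]  1  'e'
  18  s[25:],s[28:]  0  ''
  19  s[28:],s[17:]  2  'fa'
  20  s[17:],s[9:]  1  'f'
  21  s[9:],s[16:]  1  'f'
  22  s[16:],s[0:]  1  'f'
  23  s[0:],s[22:]  0  ''
  24  s[22:],s[6:]  2  'gc'
  25  s[6:],s[1:]  1  'g'
  26  s[1:],s[12:]  0  ''
  27  s[12:],s[4:]  2  'hc'
  28  s[4:],s[8:]  1  'h'
  29  s[8:],s[11:]  1  'h'

[0, 1, 0, 1, 2, 0, 1, 3, 1, 1, 3, 1, 0, 0, 2, 1, 2, 1, 0, 2, 1, 1, 1, 0, 2, 1, 0, 2, 1, 1]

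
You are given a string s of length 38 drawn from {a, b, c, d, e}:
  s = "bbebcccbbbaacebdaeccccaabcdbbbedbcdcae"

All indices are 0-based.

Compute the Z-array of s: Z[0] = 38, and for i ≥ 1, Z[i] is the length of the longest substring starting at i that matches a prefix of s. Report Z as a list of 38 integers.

[38, 1, 0, 1, 0, 0, 0, 2, 2, 1, 0, 0, 0, 0, 1, 0, 0, 0, 0, 0, 0, 0, 0, 0, 1, 0, 0, 2, 3, 1, 0, 0, 1, 0, 0, 0, 0, 0]

Z[0]=38
i=1: fresh scan; Z[1]=1 extend→box=[1,2)
i=2: fresh scan; Z[2]=0
i=3: fresh scan; Z[3]=1 extend→box=[3,4)
i=4: fresh scan; Z[4]=0
i=5: fresh scan; Z[5]=0
i=6: fresh scan; Z[6]=0
i=7: fresh scan; Z[7]=2 extend→box=[7,9)
i=8: min(r-i=1, Z[1]=1)=1; Z[8]=2 extend→box=[8,10)
i=9: min(r-i=1, Z[1]=1)=1; Z[9]=1
i=10: fresh scan; Z[10]=0
i=11: fresh scan; Z[11]=0
i=12: fresh scan; Z[12]=0
i=13: fresh scan; Z[13]=0
i=14: fresh scan; Z[14]=1 extend→box=[14,15)
i=15: fresh scan; Z[15]=0
i=16: fresh scan; Z[16]=0
i=17: fresh scan; Z[17]=0
i=18: fresh scan; Z[18]=0
i=19: fresh scan; Z[19]=0
i=20: fresh scan; Z[20]=0
i=21: fresh scan; Z[21]=0
i=22: fresh scan; Z[22]=0
i=23: fresh scan; Z[23]=0
i=24: fresh scan; Z[24]=1 extend→box=[24,25)
i=25: fresh scan; Z[25]=0
i=26: fresh scan; Z[26]=0
i=27: fresh scan; Z[27]=2 extend→box=[27,29)
i=28: min(r-i=1, Z[1]=1)=1; Z[28]=3 extend→box=[28,31)
i=29: min(r-i=2, Z[1]=1)=1; Z[29]=1
i=30: min(r-i=1, Z[2]=0)=0; Z[30]=0
i=31: fresh scan; Z[31]=0
i=32: fresh scan; Z[32]=1 extend→box=[32,33)
i=33: fresh scan; Z[33]=0
i=34: fresh scan; Z[34]=0
i=35: fresh scan; Z[35]=0
i=36: fresh scan; Z[36]=0
i=37: fresh scan; Z[37]=0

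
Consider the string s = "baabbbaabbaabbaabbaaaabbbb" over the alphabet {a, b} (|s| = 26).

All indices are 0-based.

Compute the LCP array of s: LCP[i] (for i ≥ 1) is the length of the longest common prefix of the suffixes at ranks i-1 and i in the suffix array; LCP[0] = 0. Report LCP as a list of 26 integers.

rank→(start, suffix):
  0 → (18, 'aaaabbbb')
  1 → (19, 'aaabbbb')
  2 → (14, 'aabbaaaabbbb')
  3 → (10, 'aabbaabbaaaabbbb')
  4 → (6, 'aabbaabbaabbaaaabbbb')
  5 → (1, 'aabbbaabbaabbaabbaaaabbbb')
  6 → (20, 'aabbbb')
  7 → (15, 'abbaaaabbbb')
  8 → (11, 'abbaabbaaaabbbb')
  9 → (7, 'abbaabbaabbaaaabbbb')
  10 → (2, 'abbbaabbaabbaabbaaaabbbb')
  11 → (21, 'abbbb')
  12 → (25, 'b')
  13 → (17, 'baaaabbbb')
  14 → (13, 'baabbaaaabbbb')
  15 → (9, 'baabbaabbaaaabbbb')
  16 → (5, 'baabbaabbaabbaaaabbbb')
  17 → (0, 'baabbbaabbaabbaabbaaaabbbb')
  18 → (24, 'bb')
  19 → (16, 'bbaaaabbbb')
  20 → (12, 'bbaabbaaaabbbb')
  21 → (8, 'bbaabbaabbaaaabbbb')
  22 → (4, 'bbaabbaabbaabbaaaabbbb')
  23 → (23, 'bbb')
  24 → (3, 'bbbaabbaabbaabbaaaabbbb')
  25 → (22, 'bbbb')

SA = [18, 19, 14, 10, 6, 1, 20, 15, 11, 7, 2, 21, 25, 17, 13, 9, 5, 0, 24, 16, 12, 8, 4, 23, 3, 22]
rank  pair      lcp
   1  s[18:],s[19:]  3  'aaa'
   2  s[19:],s[14:]  2  'aa'
   3  s[14:],s[10:]  6  'aabbaa'
   4  s[10:],s[6:]  10  'aabbaabbaa'
   5  s[6:],s[1:]  4  'aabb'
   6  s[1:],s[20:]  5  'aabbb'
   7  s[20:],s[15:]  1  'a'
   8  s[15:],s[11:]  5  'abbaa'
   9  s[11:],s[7:]  9  'abbaabbaa'
  10  s[7:],s[2:]  3  'abb'
  11  s[2:],s[21:]  4  'abbb'
  12  s[21:],s[25:]  0  ''
  13  s[25:],s[17:]  1  'b'
  14  s[17:],s[13:]  3  'baa'
  15  s[13:],s[9:]  7  'baabbaa'
  16  s[9:],s[5:]  11  'baabbaabbaa'
  17  s[5:],s[0:]  5  'baabb'
  18  s[0:],s[24:]  1  'b'
  19  s[24:],s[16:]  2  'bb'
  20  s[16:],s[12:]  4  'bbaa'
  21  s[12:],s[8:]  8  'bbaabbaa'
  22  s[8:],s[4:]  12  'bbaabbaabbaa'
  23  s[4:],s[23:]  2  'bb'
  24  s[23:],s[3:]  3  'bbb'
  25  s[3:],s[22:]  3  'bbb'

[0, 3, 2, 6, 10, 4, 5, 1, 5, 9, 3, 4, 0, 1, 3, 7, 11, 5, 1, 2, 4, 8, 12, 2, 3, 3]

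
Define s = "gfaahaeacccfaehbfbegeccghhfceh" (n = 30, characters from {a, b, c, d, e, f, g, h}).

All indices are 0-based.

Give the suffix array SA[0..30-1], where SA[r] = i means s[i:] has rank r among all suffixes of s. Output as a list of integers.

[2, 7, 5, 12, 3, 17, 15, 8, 9, 21, 27, 10, 22, 6, 20, 18, 28, 13, 1, 11, 16, 26, 19, 0, 23, 29, 4, 14, 25, 24]

sorted suffixes:
  #0 SA[0]=2  'aahaeacccfaehbfbegeccghhfceh'
  #1 SA[1]=7  'acccfaehbfbegeccghhfceh'
  #2 SA[2]=5  'aeacccfaehbfbegeccghhfceh'
  #3 SA[3]=12  'aehbfbegeccghhfceh'
  #4 SA[4]=3  'ahaeacccfaehbfbegeccghhfceh'
  #5 SA[5]=17  'begeccghhfceh'
  #6 SA[6]=15  'bfbegeccghhfceh'
  #7 SA[7]=8  'cccfaehbfbegeccghhfceh'
  #8 SA[8]=9  'ccfaehbfbegeccghhfceh'
  #9 SA[9]=21  'ccghhfceh'
  #10 SA[10]=27  'ceh'
  #11 SA[11]=10  'cfaehbfbegeccghhfceh'
  #12 SA[12]=22  'cghhfceh'
  #13 SA[13]=6  'eacccfaehbfbegeccghhfceh'
  #14 SA[14]=20  'eccghhfceh'
  #15 SA[15]=18  'egeccghhfceh'
  #16 SA[16]=28  'eh'
  #17 SA[17]=13  'ehbfbegeccghhfceh'
  #18 SA[18]=1  'faahaeacccfaehbfbegeccghhfceh'
  #19 SA[19]=11  'faehbfbegeccghhfceh'
  #20 SA[20]=16  'fbegeccghhfceh'
  #21 SA[21]=26  'fceh'
  #22 SA[22]=19  'geccghhfceh'
  #23 SA[23]=0  'gfaahaeacccfaehbfbegeccghhfceh'
  #24 SA[24]=23  'ghhfceh'
  #25 SA[25]=29  'h'
  #26 SA[26]=4  'haeacccfaehbfbegeccghhfceh'
  #27 SA[27]=14  'hbfbegeccghhfceh'
  #28 SA[28]=25  'hfceh'
  #29 SA[29]=24  'hhfceh'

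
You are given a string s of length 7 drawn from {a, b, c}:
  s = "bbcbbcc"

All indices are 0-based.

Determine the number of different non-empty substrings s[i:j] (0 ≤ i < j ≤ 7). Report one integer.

20

sorted suffixes:
  #0 SA[0]=0  'bbcbbcc'
  #1 SA[1]=3  'bbcc'
  #2 SA[2]=1  'bcbbcc'
  #3 SA[3]=4  'bcc'
  #4 SA[4]=6  'c'
  #5 SA[5]=2  'cbbcc'
  #6 SA[6]=5  'cc'

SA = [0, 3, 1, 4, 6, 2, 5]
[i] adj suffixes → lcp
  [1] 0/3 → 3 ('bbc')
  [2] 3/1 → 1 ('b')
  [3] 1/4 → 2 ('bc')
  [4] 4/6 → 0 ('')
  [5] 6/2 → 1 ('c')
  [6] 2/5 → 1 ('c')

n(n+1)/2 = 7·8/2 = 28
Σ LCP = 0 + 3 + 1 + 2 + 0 + 1 + 1 = 8
distinct = 28 − 8 = 20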